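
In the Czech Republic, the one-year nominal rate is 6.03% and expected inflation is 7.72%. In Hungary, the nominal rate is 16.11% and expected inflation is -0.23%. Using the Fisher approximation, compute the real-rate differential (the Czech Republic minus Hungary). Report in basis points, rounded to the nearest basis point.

The Czech Republic: 6.03% − 7.72% = -1.690%
Hungary: 16.11% − (-0.23%) = 16.340%
Differential = -18.030% → -1803 basis points.

-1803 basis points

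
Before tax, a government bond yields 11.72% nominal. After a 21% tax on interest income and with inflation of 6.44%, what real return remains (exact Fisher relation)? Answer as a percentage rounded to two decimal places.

After-tax nominal return = 11.72% × (1 − 0.21) = 9.2588%.
1 + r = 1.092588 / 1.06440 = 1.026483
After-tax real rate = 1.026483 − 1 → 2.65%.

2.65%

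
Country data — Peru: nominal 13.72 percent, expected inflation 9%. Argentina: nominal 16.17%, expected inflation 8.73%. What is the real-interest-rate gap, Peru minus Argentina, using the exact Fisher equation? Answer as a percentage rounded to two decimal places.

Peru: (1 + 0.1372)/(1 + 0.0900) − 1 = 4.3303%
Argentina: (1 + 0.1617)/(1 + 0.0873) − 1 = 6.8426%
Differential = 4.3303% − 6.8426% = -2.5124% → -2.51%.

-2.51%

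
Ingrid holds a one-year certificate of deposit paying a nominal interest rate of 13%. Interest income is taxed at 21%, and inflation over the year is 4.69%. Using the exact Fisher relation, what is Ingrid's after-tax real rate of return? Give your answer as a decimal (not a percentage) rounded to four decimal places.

After-tax nominal return = 13% × (1 − 0.21) = 10.2700%.
1 + r = 1.10270 / 1.04690 = 1.053300
After-tax real rate = 1.053300 − 1 → 0.0533.

0.0533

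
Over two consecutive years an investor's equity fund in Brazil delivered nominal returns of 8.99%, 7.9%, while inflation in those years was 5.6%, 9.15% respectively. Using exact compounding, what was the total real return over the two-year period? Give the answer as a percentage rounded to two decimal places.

2.03%

Compound the nominal returns: 1.0899 × 1.0790 = 1.176002.
Compound inflation: 1.0560 × 1.0915 = 1.152624.
Deflate: 1.176002 / 1.152624 = 1.020283.
Total real return = 1.020283 − 1 → 2.03%.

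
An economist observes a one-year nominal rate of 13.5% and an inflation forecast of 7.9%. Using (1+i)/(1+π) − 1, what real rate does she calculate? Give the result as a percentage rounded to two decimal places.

By the Fisher equation, 1 + r = (1 + i)/(1 + π).
1 + r = 1.13500 / 1.07900 = 1.051900
r = 1.051900 − 1 = 5.1900%, i.e. 5.19%.

5.19%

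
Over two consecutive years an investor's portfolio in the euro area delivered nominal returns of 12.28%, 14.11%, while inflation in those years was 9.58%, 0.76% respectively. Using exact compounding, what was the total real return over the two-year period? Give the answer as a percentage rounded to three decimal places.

Compound the nominal returns: 1.1228 × 1.1411 = 1.281227.
Compound inflation: 1.0958 × 1.0076 = 1.104128.
Deflate: 1.281227 / 1.104128 = 1.160397.
Total real return = 1.160397 − 1 → 16.040%.

16.040%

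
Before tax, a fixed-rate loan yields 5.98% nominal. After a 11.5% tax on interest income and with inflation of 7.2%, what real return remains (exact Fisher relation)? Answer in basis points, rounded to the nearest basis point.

-178 basis points

After-tax nominal return = 5.98% × (1 − 0.115) = 5.2923%.
1 + r = 1.052923 / 1.07200 = 0.982204
After-tax real rate = 0.982204 − 1 → -178 basis points.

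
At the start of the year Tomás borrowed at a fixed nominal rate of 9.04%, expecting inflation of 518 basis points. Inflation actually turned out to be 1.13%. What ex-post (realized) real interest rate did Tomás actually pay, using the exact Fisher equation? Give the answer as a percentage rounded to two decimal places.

Ex-post: (1 + 0.0904)/(1 + 0.0113) − 1 = 7.8216%
So the realized real rate is 7.82%.

7.82%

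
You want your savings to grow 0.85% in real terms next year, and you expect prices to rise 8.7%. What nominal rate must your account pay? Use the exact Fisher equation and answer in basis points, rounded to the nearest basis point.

962 basis points

(1 + i) = (1 + r)(1 + π) = 1.00850 × 1.08700 = 1.0962395
i = 1.0962395 − 1, so the required nominal rate is 962 basis points.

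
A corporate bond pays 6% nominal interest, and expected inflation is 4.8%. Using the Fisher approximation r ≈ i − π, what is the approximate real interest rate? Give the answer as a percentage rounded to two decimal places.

1.20%

r ≈ i − π = 6% − 4.8% = 1.20%.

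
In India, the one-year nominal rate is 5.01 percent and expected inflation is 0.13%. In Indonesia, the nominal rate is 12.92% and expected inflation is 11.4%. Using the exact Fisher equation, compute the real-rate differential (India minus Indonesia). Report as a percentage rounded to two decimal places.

3.51%

India: (1 + 0.0501)/(1 + 0.0013) − 1 = 4.8737%
Indonesia: (1 + 0.1292)/(1 + 0.1140) − 1 = 1.3645%
Differential = 4.8737% − 1.3645% = 3.5092% → 3.51%.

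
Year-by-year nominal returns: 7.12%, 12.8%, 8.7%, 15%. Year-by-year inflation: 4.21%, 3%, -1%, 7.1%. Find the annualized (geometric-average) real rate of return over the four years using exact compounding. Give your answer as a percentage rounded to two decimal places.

7.33%

Nominal growth factor = 1.0712 × 1.1280 × 1.0870 × 1.1500 = 1.51045242
Price-level growth factor = 1.0421 × 1.0300 × 0.9900 × 1.0710 = 1.13807606
Real growth factor = 1.51045242 / 1.13807606 = 1.32719813
Annualized real rate = 1.32719813^(1/4) − 1 = 7.3332% → 7.33%.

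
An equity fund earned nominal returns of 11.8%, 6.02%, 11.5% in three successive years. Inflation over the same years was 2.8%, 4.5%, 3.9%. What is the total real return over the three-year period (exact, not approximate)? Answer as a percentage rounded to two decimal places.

Compound the nominal returns: 1.1180 × 1.0602 × 1.1150 = 1.321614.
Compound inflation: 1.0280 × 1.0450 × 1.0390 = 1.116156.
Deflate: 1.321614 / 1.116156 = 1.184076.
Total real return = 1.184076 − 1 → 18.41%.

18.41%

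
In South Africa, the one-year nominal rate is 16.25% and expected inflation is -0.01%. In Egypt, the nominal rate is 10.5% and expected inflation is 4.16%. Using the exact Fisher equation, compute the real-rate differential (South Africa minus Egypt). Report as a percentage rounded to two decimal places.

10.17%

South Africa: (1 + 0.1625)/(1 − 0.0001) − 1 = 16.2616%
Egypt: (1 + 0.1050)/(1 + 0.0416) − 1 = 6.0868%
Differential = 16.2616% − 6.0868% = 10.1748% → 10.17%.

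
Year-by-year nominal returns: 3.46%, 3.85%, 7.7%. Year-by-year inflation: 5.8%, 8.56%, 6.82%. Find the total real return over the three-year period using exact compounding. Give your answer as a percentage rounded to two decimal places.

-5.68%

Nominal growth factor = 1.0346 × 1.0385 × 1.0770 = 1.157163
Price-level growth factor = 1.0580 × 1.0856 × 1.0682 = 1.226897
Real growth factor = 1.157163 / 1.226897 = 0.943163
Total real return = 0.943163 − 1 → -5.68%.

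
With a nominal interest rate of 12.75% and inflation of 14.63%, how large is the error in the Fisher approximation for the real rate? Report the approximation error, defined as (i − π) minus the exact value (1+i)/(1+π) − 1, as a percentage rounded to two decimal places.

Approximate: r ≈ 12.750% − 14.630% = -1.8800%
Exact: (1 + 0.1275)/(1 + 0.1463) − 1 = -1.6401%
Error = -1.8800% − (-1.6401%) = -0.2399% → -0.24%.

-0.24%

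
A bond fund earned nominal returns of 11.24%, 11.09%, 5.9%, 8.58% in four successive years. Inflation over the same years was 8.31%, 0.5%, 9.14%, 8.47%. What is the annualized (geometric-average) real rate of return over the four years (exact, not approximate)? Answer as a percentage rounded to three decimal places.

2.474%

Nominal growth factor = 1.1124 × 1.1109 × 1.0590 × 1.0858 = 1.42095965
Price-level growth factor = 1.0831 × 1.0050 × 1.0914 × 1.0847 = 1.28862991
Real growth factor = 1.42095965 / 1.28862991 = 1.10269026
Annualized real rate = 1.10269026^(1/4) − 1 = 2.4739% → 2.474%.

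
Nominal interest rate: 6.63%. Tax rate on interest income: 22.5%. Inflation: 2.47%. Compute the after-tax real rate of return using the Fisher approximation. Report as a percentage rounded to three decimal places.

2.668%

After-tax nominal return = 6.63% × (1 − 0.225) = 5.13825%.
r ≈ 5.13825% − 2.47% → 2.668%.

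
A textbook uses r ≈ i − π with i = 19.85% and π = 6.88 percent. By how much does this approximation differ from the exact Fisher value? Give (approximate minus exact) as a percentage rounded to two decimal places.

Approximate: r ≈ 19.850% − 6.880% = 12.9700%
Exact: (1 + 0.1985)/(1 + 0.0688) − 1 = 12.1351%
Error = 12.9700% − 12.1351% = 0.8349% → 0.83%.

0.83%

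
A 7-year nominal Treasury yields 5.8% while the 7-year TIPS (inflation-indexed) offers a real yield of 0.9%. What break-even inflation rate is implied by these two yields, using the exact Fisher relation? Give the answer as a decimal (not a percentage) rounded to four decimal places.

(1 + π) = (1 + i)/(1 + r) = 1.05800 / 1.00900 = 1.048563
Break-even inflation = 1.048563 − 1 → 0.0486.

0.0486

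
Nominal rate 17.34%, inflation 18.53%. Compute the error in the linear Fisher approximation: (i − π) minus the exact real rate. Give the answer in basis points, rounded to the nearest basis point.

Approximate: r ≈ 17.340% − 18.530% = -1.1900%
Exact: (1 + 0.1734)/(1 + 0.1853) − 1 = -1.0040%
Error = -1.1900% − (-1.0040%) = -0.1860% → -19 basis points.

-19 basis points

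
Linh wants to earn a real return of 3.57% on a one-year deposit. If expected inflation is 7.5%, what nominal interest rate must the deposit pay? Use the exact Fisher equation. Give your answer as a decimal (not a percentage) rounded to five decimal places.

(1 + i) = (1 + r)(1 + π) = 1.03570 × 1.07500 = 1.1133775
i = 1.1133775 − 1, so the required nominal rate is 0.11338.

0.11338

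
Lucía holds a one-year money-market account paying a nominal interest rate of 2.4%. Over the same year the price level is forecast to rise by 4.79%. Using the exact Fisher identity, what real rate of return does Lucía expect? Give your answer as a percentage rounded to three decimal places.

By the Fisher identity, 1 + r = (1 + i)/(1 + π).
1 + r = 1.02400 / 1.04790 = 0.977192
r = 0.977192 − 1 = -2.2808%, i.e. -2.281%.

-2.281%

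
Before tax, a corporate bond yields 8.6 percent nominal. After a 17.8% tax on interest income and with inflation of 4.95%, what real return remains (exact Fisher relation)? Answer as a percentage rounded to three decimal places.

After-tax nominal return = 8.6% × (1 − 0.178) = 7.0692%.
1 + r = 1.070692 / 1.04950 = 1.020192
After-tax real rate = 1.020192 − 1 → 2.019%.

2.019%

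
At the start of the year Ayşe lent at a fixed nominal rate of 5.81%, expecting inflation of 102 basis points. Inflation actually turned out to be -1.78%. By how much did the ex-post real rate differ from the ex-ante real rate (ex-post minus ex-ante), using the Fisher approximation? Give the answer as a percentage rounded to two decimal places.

Ex-ante: 5.81% − 1.02% = 4.790%
Ex-post: 5.81% − (-1.78%) = 7.590%
Difference (ex-post − ex-ante) = 2.8000% → 2.80%.

2.80%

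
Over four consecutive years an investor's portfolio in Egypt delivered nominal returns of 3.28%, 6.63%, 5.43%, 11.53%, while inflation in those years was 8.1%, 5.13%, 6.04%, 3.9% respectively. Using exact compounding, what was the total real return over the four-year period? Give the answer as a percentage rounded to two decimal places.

3.42%

Nominal growth factor = 1.0328 × 1.0663 × 1.0543 × 1.1153 = 1.294946
Price-level growth factor = 1.0810 × 1.0513 × 1.0604 × 1.0390 = 1.252096
Real growth factor = 1.294946 / 1.252096 = 1.034222
Total real return = 1.034222 − 1 → 3.42%.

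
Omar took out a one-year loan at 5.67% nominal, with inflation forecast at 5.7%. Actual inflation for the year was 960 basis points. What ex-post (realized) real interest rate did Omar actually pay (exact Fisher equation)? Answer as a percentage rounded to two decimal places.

-3.59%

Ex-post: (1 + 0.0567)/(1 + 0.0960) − 1 = -3.5858%
So the realized real rate is -3.59%.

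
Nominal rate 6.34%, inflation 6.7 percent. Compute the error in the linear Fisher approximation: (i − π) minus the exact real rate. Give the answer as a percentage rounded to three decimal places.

-0.023%

Approximate: r ≈ 6.340% − 6.700% = -0.3600%
Exact: (1 + 0.0634)/(1 + 0.0670) − 1 = -0.3374%
Error = -0.3600% − (-0.3374%) = -0.0226% → -0.023%.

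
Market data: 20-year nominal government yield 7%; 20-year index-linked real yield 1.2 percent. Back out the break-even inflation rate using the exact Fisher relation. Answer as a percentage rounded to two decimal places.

5.73%

(1 + π) = (1 + i)/(1 + r) = 1.07000 / 1.01200 = 1.057312
Break-even inflation = 1.057312 − 1 → 5.73%.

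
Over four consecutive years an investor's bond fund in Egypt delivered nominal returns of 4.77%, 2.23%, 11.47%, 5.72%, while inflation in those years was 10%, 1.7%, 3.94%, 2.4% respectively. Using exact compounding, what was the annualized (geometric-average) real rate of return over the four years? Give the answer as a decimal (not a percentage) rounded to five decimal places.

Compound the nominal returns: 1.0477 × 1.0223 × 1.1147 × 1.0572 = 1.26220664.
Compound inflation: 1.1000 × 1.0170 × 1.0394 × 1.0240 = 1.19068342.
Deflate: 1.26220664 / 1.19068342 = 1.06006905.
Annualized real rate = 1.06006905^(1/4) − 1 = 1.4690% → 0.01469.

0.01469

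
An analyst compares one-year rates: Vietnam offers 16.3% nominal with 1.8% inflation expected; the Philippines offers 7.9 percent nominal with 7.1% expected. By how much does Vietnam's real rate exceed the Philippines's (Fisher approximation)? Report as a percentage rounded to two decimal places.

Vietnam: 16.3% − 1.8% = 14.500%
The Philippines: 7.9% − 7.1% = 0.800%
Differential = 13.700% → 13.70%.

13.70%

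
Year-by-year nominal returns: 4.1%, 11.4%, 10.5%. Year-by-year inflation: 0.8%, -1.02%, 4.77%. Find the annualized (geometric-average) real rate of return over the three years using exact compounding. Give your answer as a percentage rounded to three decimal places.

Nominal growth factor = 1.0410 × 1.1140 × 1.1050 = 1.28143977
Price-level growth factor = 1.0080 × 0.9898 × 1.0477 = 1.04530957
Real growth factor = 1.28143977 / 1.04530957 = 1.22589500
Annualized real rate = 1.22589500^(1/3) − 1 = 7.0248% → 7.025%.

7.025%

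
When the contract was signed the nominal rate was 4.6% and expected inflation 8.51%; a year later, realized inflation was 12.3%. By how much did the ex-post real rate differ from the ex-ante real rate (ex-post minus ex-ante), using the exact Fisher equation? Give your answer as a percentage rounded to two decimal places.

Ex-ante: (1 + 0.0460)/(1 + 0.0851) − 1 = -3.6034%
Ex-post: (1 + 0.0460)/(1 + 0.1230) − 1 = -6.8566%
Difference (ex-post − ex-ante) = -3.2533% → -3.25%.

-3.25%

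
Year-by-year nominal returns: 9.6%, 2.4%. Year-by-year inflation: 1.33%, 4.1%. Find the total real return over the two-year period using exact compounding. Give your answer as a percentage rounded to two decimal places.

Compound the nominal returns: 1.0960 × 1.0240 = 1.122304.
Compound inflation: 1.0133 × 1.0410 = 1.054845.
Deflate: 1.122304 / 1.054845 = 1.063951.
Total real return = 1.063951 − 1 → 6.40%.

6.40%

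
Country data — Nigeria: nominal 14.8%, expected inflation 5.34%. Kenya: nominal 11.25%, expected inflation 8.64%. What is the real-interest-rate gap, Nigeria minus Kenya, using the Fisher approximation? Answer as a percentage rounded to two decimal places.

6.85%

Nigeria: 14.8% − 5.34% = 9.460%
Kenya: 11.25% − 8.64% = 2.610%
Differential = 6.850% → 6.85%.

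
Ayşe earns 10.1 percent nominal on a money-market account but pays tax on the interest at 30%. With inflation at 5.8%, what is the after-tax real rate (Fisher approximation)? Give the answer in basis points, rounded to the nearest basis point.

127 basis points

After-tax nominal return = 10.1% × (1 − 0.3) = 7.0700%.
r ≈ 7.0700% − 5.8% → 127 basis points.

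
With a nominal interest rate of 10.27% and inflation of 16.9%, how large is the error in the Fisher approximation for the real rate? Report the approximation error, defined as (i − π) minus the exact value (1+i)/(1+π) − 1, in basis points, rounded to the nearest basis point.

Approximate: r ≈ 10.270% − 16.900% = -6.6300%
Exact: (1 + 0.1027)/(1 + 0.1690) − 1 = -5.6715%
Error = -6.6300% − (-5.6715%) = -0.9585% → -96 basis points.

-96 basis points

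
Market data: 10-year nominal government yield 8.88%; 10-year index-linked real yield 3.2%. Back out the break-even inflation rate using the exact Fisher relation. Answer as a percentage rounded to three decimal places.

5.504%

(1 + π) = (1 + i)/(1 + r) = 1.08880 / 1.03200 = 1.055039
Break-even inflation = 1.055039 − 1 → 5.504%.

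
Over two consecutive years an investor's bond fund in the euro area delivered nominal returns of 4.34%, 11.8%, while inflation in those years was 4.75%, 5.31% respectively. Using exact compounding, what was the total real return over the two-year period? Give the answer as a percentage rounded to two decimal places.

Compound the nominal returns: 1.0434 × 1.1180 = 1.166521.
Compound inflation: 1.0475 × 1.0531 = 1.103122.
Deflate: 1.166521 / 1.103122 = 1.057472.
Total real return = 1.057472 − 1 → 5.75%.

5.75%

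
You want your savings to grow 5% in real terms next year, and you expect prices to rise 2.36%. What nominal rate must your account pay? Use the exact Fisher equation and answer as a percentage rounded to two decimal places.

(1 + i) = (1 + r)(1 + π) = 1.05000 × 1.02360 = 1.07478
i = 1.07478 − 1, so the required nominal rate is 7.48%.

7.48%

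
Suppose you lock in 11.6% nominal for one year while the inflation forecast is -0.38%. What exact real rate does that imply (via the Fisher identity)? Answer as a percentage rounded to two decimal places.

12.03%

By the Fisher identity, 1 + r = (1 + i)/(1 + π).
1 + r = 1.11600 / 0.99620 = 1.120257
r = 1.120257 − 1 = 12.0257%, i.e. 12.03%.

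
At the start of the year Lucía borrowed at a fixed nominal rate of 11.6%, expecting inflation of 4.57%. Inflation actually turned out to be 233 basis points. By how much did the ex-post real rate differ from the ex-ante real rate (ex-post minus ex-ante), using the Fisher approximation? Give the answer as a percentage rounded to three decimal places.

2.240%

Ex-ante: 11.6% − 4.57% = 7.030%
Ex-post: 11.6% − 2.33% = 9.270%
Difference (ex-post − ex-ante) = 2.2400% → 2.240%.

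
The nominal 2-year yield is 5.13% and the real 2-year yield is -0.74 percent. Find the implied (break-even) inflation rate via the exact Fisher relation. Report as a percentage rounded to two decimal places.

5.91%

(1 + π) = (1 + i)/(1 + r) = 1.05130 / 0.99260 = 1.059138
Break-even inflation = 1.059138 − 1 → 5.91%.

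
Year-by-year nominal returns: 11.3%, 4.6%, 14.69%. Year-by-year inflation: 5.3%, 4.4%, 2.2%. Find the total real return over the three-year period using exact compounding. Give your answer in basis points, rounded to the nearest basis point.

1884 basis points

Compound the nominal returns: 1.1130 × 1.0460 × 1.1469 = 1.335219.
Compound inflation: 1.0530 × 1.0440 × 1.0220 = 1.123517.
Deflate: 1.335219 / 1.123517 = 1.188427.
Total real return = 1.188427 − 1 → 1884 basis points.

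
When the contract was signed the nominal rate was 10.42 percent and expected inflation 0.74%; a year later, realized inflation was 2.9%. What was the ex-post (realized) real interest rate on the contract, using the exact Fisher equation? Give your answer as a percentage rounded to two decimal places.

Ex-post: (1 + 0.1042)/(1 + 0.0290) − 1 = 7.3081%
So the realized real rate is 7.31%.

7.31%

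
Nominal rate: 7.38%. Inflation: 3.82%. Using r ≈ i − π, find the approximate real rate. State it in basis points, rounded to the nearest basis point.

r ≈ i − π = 7.38% − 3.82% = 356 basis points.

356 basis points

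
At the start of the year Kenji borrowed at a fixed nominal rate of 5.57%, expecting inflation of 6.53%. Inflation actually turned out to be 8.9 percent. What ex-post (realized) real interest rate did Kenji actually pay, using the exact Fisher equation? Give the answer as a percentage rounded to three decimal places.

Ex-post: (1 + 0.0557)/(1 + 0.0890) − 1 = -3.0579%
So the realized real rate is -3.058%.

-3.058%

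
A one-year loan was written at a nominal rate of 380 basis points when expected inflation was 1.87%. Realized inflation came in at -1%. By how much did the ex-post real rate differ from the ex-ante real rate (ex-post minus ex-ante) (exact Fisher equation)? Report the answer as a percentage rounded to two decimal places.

Ex-ante: (1 + 0.0380)/(1 + 0.0187) − 1 = 1.8946%
Ex-post: (1 + 0.0380)/(1 − 0.0100) − 1 = 4.8485%
Difference (ex-post − ex-ante) = 2.9539% → 2.95%.

2.95%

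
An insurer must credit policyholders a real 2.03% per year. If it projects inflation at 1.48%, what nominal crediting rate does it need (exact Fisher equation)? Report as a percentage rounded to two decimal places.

(1 + i) = (1 + r)(1 + π) = 1.02030 × 1.01480 = 1.03540044
i = 1.03540044 − 1, so the required nominal rate is 3.54%.

3.54%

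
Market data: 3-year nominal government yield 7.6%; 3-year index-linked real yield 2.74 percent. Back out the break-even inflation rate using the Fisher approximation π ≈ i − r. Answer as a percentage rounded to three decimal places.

π ≈ i − r = 7.6% − 2.74% → 4.860%.

4.860%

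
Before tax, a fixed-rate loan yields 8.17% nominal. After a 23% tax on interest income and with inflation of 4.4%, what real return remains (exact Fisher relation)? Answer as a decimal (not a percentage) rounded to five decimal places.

After-tax nominal return = 8.17% × (1 − 0.23) = 6.2909%.
1 + r = 1.062909 / 1.04400 = 1.018112
After-tax real rate = 1.018112 − 1 → 0.01811.

0.01811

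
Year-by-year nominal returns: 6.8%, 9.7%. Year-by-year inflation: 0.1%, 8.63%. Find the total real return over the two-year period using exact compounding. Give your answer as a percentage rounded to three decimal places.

7.744%

Compound the nominal returns: 1.0680 × 1.0970 = 1.171596.
Compound inflation: 1.0010 × 1.0863 = 1.087386.
Deflate: 1.171596 / 1.087386 = 1.077442.
Total real return = 1.077442 − 1 → 7.744%.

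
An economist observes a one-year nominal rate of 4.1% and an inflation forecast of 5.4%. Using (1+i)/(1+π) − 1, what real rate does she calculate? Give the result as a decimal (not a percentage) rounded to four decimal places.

By the Fisher equation, 1 + r = (1 + i)/(1 + π).
1 + r = 1.04100 / 1.05400 = 0.987666
r = 0.987666 − 1 = -1.2334%, i.e. -0.0123.

-0.0123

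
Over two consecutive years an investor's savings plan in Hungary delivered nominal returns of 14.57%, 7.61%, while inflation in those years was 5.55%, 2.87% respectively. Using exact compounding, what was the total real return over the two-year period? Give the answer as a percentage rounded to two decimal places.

13.55%

Compound the nominal returns: 1.1457 × 1.0761 = 1.232888.
Compound inflation: 1.0555 × 1.0287 = 1.085793.
Deflate: 1.232888 / 1.085793 = 1.135472.
Total real return = 1.135472 − 1 → 13.55%.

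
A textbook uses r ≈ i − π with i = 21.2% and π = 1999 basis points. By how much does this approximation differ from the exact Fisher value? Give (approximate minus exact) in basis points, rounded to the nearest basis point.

Approximate: r ≈ 21.200% − 19.990% = 1.2100%
Exact: (1 + 0.2120)/(1 + 0.1999) − 1 = 1.0084%
Error = 1.2100% − 1.0084% = 0.2016% → 20 basis points.

20 basis points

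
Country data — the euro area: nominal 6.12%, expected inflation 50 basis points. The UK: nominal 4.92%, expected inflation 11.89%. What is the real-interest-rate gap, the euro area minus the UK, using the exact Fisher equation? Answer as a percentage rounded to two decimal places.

11.82%

The euro area: (1 + 0.0612)/(1 + 0.0050) − 1 = 5.5920%
The UK: (1 + 0.0492)/(1 + 0.1189) − 1 = -6.2293%
Differential = 5.5920% − (-6.2293%) = 11.8214% → 11.82%.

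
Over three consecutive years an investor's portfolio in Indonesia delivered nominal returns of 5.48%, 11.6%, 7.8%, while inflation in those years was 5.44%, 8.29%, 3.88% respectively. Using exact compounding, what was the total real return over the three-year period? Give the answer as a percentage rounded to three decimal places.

Nominal growth factor = 1.0548 × 1.1160 × 1.0780 = 1.268975
Price-level growth factor = 1.0544 × 1.0829 × 1.0388 = 1.186112
Real growth factor = 1.268975 / 1.186112 = 1.069861
Total real return = 1.069861 − 1 → 6.986%.

6.986%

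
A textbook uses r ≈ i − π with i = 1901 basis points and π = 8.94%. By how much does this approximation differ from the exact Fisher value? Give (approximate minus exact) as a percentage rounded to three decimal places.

0.826%

Approximate: r ≈ 19.010% − 8.940% = 10.0700%
Exact: (1 + 0.1901)/(1 + 0.0894) − 1 = 9.2436%
Error = 10.0700% − 9.2436% = 0.8264% → 0.826%.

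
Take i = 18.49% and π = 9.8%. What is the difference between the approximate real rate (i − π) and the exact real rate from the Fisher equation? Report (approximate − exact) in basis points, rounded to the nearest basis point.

78 basis points

Approximate: r ≈ 18.490% − 9.800% = 8.6900%
Exact: (1 + 0.1849)/(1 + 0.0980) − 1 = 7.9144%
Error = 8.6900% − 7.9144% = 0.7756% → 78 basis points.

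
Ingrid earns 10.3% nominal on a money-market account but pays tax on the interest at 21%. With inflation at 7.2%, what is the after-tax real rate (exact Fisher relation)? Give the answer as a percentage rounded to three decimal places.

0.874%

After-tax nominal return = 10.3% × (1 − 0.21) = 8.1370%.
1 + r = 1.08137 / 1.07200 = 1.008741
After-tax real rate = 1.008741 − 1 → 0.874%.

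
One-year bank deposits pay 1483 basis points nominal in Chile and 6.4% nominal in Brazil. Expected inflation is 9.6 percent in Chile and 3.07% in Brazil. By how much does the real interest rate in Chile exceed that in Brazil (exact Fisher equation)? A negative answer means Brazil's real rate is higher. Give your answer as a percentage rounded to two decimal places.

1.54%

Chile: (1 + 0.1483)/(1 + 0.0960) − 1 = 4.7719%
Brazil: (1 + 0.0640)/(1 + 0.0307) − 1 = 3.2308%
Differential = 4.7719% − 3.2308% = 1.5411% → 1.54%.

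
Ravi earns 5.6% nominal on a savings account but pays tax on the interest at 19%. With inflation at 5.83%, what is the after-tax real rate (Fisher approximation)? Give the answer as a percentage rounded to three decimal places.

After-tax nominal return = 5.6% × (1 − 0.19) = 4.5360%.
r ≈ 4.5360% − 5.83% → -1.294%.

-1.294%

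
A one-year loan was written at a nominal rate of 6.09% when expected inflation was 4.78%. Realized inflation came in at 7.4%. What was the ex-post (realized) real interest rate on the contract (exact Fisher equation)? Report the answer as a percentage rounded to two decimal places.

-1.22%

Ex-post: (1 + 0.0609)/(1 + 0.0740) − 1 = -1.2197%
So the realized real rate is -1.22%.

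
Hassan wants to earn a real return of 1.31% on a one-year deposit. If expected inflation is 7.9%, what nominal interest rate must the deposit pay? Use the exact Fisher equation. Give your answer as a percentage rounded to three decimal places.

9.313%

(1 + i) = (1 + r)(1 + π) = 1.01310 × 1.07900 = 1.0931349
i = 1.0931349 − 1, so the required nominal rate is 9.313%.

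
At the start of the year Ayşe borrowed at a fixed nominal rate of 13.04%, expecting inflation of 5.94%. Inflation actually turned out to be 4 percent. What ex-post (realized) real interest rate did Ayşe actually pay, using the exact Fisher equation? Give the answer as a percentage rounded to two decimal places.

8.69%

Ex-post: (1 + 0.1304)/(1 + 0.0400) − 1 = 8.6923%
So the realized real rate is 8.69%.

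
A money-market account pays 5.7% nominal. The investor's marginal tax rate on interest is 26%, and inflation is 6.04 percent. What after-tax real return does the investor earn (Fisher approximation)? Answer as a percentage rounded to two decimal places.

-1.82%

After-tax nominal return = 5.7% × (1 − 0.26) = 4.2180%.
r ≈ 4.2180% − 6.04% → -1.82%.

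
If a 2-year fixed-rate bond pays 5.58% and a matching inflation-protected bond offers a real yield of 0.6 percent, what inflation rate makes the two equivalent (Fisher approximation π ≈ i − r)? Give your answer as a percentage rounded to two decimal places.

4.98%

π ≈ i − r = 5.58% − 0.6% → 4.98%.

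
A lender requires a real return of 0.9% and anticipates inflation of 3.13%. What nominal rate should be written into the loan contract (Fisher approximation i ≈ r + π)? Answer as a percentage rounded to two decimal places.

i ≈ r + π = 0.9% + 3.13% = 4.03%.

4.03%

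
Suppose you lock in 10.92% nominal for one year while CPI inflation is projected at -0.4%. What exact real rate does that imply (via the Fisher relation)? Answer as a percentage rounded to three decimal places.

By the Fisher relation, 1 + r = (1 + i)/(1 + π).
1 + r = 1.10920 / 0.99600 = 1.1136546
r = 1.1136546 − 1 = 11.36546%, i.e. 11.365%.

11.365%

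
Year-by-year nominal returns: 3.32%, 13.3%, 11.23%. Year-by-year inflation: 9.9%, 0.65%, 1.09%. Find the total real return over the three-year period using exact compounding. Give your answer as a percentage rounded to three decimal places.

Compound the nominal returns: 1.0332 × 1.1330 × 1.1123 = 1.302076.
Compound inflation: 1.0990 × 1.0065 × 1.0109 = 1.118200.
Deflate: 1.302076 / 1.118200 = 1.164439.
Total real return = 1.164439 − 1 → 16.444%.

16.444%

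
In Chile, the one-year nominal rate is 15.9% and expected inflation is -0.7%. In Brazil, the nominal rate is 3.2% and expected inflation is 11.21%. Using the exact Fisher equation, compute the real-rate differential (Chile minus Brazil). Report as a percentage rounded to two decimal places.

Chile: (1 + 0.1590)/(1 − 0.0070) − 1 = 16.7170%
Brazil: (1 + 0.0320)/(1 + 0.1121) − 1 = -7.2026%
Differential = 16.7170% − (-7.2026%) = 23.9196% → 23.92%.

23.92%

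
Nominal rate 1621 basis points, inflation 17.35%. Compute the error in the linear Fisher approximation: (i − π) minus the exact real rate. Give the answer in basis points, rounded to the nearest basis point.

Approximate: r ≈ 16.210% − 17.350% = -1.1400%
Exact: (1 + 0.1621)/(1 + 0.1735) − 1 = -0.9715%
Error = -1.1400% − (-0.9715%) = -0.1685% → -17 basis points.

-17 basis points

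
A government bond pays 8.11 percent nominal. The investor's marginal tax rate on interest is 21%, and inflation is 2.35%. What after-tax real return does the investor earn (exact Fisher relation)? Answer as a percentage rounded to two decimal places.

3.96%

After-tax nominal return = 8.11% × (1 − 0.21) = 6.4069%.
1 + r = 1.064069 / 1.02350 = 1.039638
After-tax real rate = 1.039638 − 1 → 3.96%.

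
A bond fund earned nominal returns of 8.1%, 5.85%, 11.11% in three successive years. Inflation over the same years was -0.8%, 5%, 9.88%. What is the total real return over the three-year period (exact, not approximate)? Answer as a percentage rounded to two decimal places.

Compound the nominal returns: 1.0810 × 1.0585 × 1.1111 = 1.271363.
Compound inflation: 0.9920 × 1.0500 × 1.0988 = 1.144510.
Deflate: 1.271363 / 1.144510 = 1.110836.
Total real return = 1.110836 − 1 → 11.08%.

11.08%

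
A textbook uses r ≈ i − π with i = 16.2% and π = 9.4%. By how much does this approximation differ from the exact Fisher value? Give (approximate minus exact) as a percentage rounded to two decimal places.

0.58%

Approximate: r ≈ 16.200% − 9.400% = 6.8000%
Exact: (1 + 0.1620)/(1 + 0.0940) − 1 = 6.2157%
Error = 6.8000% − 6.2157% = 0.5843% → 0.58%.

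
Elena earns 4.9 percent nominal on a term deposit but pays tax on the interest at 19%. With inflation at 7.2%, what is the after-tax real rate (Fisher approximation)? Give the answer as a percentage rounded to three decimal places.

After-tax nominal return = 4.9% × (1 − 0.19) = 3.9690%.
r ≈ 3.9690% − 7.2% → -3.231%.

-3.231%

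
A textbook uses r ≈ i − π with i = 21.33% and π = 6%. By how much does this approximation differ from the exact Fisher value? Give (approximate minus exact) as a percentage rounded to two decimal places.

Approximate: r ≈ 21.330% − 6.000% = 15.3300%
Exact: (1 + 0.2133)/(1 + 0.0600) − 1 = 14.4623%
Error = 15.3300% − 14.4623% = 0.8677% → 0.87%.

0.87%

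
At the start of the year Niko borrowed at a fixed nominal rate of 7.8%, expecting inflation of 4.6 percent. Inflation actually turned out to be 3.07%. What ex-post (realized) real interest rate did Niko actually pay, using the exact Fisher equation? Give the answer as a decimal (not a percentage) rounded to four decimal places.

0.0459

Ex-post: (1 + 0.0780)/(1 + 0.0307) − 1 = 4.5891%
So the realized real rate is 0.0459.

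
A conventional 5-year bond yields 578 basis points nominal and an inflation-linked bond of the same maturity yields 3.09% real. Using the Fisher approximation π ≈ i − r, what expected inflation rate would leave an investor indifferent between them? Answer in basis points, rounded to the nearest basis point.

π ≈ i − r = 5.78% − 3.09% → 269 basis points.

269 basis points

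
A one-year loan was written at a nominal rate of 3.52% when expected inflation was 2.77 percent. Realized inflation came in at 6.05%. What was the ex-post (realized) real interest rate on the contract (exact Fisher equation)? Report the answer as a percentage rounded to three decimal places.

Ex-post: (1 + 0.0352)/(1 + 0.0605) − 1 = -2.3857%
So the realized real rate is -2.386%.

-2.386%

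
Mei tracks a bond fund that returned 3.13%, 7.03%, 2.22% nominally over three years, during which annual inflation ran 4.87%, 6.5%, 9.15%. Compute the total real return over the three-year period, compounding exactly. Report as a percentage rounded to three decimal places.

-7.445%

Compound the nominal returns: 1.0313 × 1.0703 × 1.0222 = 1.128305.
Compound inflation: 1.0487 × 1.0650 × 1.0915 = 1.219059.
Deflate: 1.128305 / 1.219059 = 0.925554.
Total real return = 0.925554 − 1 → -7.445%.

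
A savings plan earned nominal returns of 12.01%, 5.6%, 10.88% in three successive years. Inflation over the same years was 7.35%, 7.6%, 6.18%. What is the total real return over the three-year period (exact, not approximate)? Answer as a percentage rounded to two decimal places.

6.93%

Nominal growth factor = 1.1201 × 1.0560 × 1.1088 = 1.311517
Price-level growth factor = 1.0735 × 1.0760 × 1.0618 = 1.226470
Real growth factor = 1.311517 / 1.226470 = 1.069343
Total real return = 1.069343 − 1 → 6.93%.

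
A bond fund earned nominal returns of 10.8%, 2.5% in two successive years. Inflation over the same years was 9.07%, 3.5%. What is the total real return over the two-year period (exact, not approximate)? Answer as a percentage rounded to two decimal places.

Compound the nominal returns: 1.1080 × 1.0250 = 1.135700.
Compound inflation: 1.0907 × 1.0350 = 1.128875.
Deflate: 1.135700 / 1.128875 = 1.006046.
Total real return = 1.006046 − 1 → 0.60%.

0.60%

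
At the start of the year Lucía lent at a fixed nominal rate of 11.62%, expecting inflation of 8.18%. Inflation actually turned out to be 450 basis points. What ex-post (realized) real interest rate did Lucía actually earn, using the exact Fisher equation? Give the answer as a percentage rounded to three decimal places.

6.813%

Ex-post: (1 + 0.1162)/(1 + 0.0450) − 1 = 6.8134%
So the realized real rate is 6.813%.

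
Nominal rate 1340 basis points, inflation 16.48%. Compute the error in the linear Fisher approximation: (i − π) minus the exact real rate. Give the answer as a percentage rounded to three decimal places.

Approximate: r ≈ 13.400% − 16.480% = -3.0800%
Exact: (1 + 0.1340)/(1 + 0.1648) − 1 = -2.6442%
Error = -3.0800% − (-2.6442%) = -0.4358% → -0.436%.

-0.436%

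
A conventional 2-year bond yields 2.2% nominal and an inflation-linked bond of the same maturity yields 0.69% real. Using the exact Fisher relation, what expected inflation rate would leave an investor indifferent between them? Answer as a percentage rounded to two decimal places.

(1 + π) = (1 + i)/(1 + r) = 1.02200 / 1.00690 = 1.014997
Break-even inflation = 1.014997 − 1 → 1.50%.

1.50%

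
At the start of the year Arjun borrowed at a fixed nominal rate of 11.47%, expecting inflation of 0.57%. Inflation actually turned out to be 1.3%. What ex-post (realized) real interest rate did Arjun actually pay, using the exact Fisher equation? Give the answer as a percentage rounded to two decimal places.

Ex-post: (1 + 0.1147)/(1 + 0.0130) − 1 = 10.0395%
So the realized real rate is 10.04%.

10.04%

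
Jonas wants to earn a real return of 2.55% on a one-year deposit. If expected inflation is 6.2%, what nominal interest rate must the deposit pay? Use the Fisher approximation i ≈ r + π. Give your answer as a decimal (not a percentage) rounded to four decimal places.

i ≈ r + π = 2.55% + 6.2% = 0.0875.

0.0875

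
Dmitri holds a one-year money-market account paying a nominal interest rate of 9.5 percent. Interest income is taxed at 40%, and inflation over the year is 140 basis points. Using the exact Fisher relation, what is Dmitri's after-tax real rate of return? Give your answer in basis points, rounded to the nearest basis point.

After-tax nominal return = 9.5% × (1 − 0.4) = 5.7000%.
1 + r = 1.05700 / 1.01400 = 1.042406
After-tax real rate = 1.042406 − 1 → 424 basis points.

424 basis points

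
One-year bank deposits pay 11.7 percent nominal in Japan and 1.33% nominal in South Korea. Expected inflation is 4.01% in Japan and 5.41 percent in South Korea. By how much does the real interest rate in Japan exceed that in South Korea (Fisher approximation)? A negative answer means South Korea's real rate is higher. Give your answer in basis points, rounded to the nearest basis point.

Japan: 11.7% − 4.01% = 7.690%
South Korea: 1.33% − 5.41% = -4.080%
Differential = 11.770% → 1177 basis points.

1177 basis points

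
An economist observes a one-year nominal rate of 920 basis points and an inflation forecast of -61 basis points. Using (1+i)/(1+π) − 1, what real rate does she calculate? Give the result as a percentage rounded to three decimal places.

9.870%

By the Fisher relation, 1 + r = (1 + i)/(1 + π).
1 + r = 1.09200 / 0.99390 = 1.098702
r = 1.098702 − 1 = 9.8702%, i.e. 9.870%.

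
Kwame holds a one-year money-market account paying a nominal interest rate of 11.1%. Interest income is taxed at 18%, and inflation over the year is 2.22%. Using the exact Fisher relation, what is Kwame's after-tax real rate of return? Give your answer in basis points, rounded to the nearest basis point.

After-tax nominal return = 11.1% × (1 − 0.18) = 9.1020%.
1 + r = 1.09102 / 1.02220 = 1.067325
After-tax real rate = 1.067325 − 1 → 673 basis points.

673 basis points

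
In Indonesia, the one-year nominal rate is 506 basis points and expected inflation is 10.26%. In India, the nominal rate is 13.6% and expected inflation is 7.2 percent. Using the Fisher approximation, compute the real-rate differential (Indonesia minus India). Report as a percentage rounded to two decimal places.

-11.60%

Indonesia: 5.06% − 10.26% = -5.200%
India: 13.6% − 7.2% = 6.400%
Differential = -11.600% → -11.60%.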